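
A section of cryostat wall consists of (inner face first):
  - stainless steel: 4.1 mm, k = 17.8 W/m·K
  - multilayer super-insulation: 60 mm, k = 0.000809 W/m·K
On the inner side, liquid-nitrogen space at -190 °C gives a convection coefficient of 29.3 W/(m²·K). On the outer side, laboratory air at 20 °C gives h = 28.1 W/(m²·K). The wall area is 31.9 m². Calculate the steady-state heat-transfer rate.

Thermal resistances in series:
R_inner film = 1/(h_i·A) = 1/(29.3×31.9) = 0.00107 K/W
R_stainless steel = L/(kA) = 0.0041/(17.8×31.9) = 7.221×10^-6 K/W
R_multilayer super-insulation = L/(kA) = 0.06/(0.000809×31.9) = 2.325 K/W
R_outer film = 1/(h_o·A) = 1/(28.1×31.9) = 0.001116 K/W
R_total = 2.327 K/W
Q = ΔT / R_total = 210 / 2.327

Q ≈ 90.2 W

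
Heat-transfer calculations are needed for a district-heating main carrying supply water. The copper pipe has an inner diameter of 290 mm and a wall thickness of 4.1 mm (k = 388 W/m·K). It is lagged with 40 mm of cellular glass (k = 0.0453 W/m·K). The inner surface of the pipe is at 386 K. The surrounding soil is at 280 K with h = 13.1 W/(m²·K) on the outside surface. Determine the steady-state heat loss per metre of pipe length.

q′ ≈ 118 W/m

For a radial system each layer contributes R = ln(r_out/r_in)/(2πkL); films add R = 1/(hA).
R_copper pipe wall = ln(149.1/145)/(2π×388×1) = 1.144×10^-5 K/W
R_cellular glass = ln(189.1/149.1)/(2π×0.0453×1) = 0.835 K/W
R_outer film = 1/(h_o·2πr_oL) = 1/(13.1×2π×0.1891×1) = 0.06425 K/W
R_total = 0.8992 K/W
Q = ΔT/R_total = 106/0.8992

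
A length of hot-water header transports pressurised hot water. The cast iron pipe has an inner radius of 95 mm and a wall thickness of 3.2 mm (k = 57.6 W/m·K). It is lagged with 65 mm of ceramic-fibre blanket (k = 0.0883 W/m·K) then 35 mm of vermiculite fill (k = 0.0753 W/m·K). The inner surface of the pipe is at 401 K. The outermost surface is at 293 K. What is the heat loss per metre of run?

q′ ≈ 81.4 W/m

Radial resistances (cylindrical: R_cond = ln(r_o/r_i)/(2πkL), R_conv = 1/(h·2πrL)):
R_cast iron pipe wall = ln(98.2/95)/(2π×57.6×1) = 9.154×10^-5 K/W
R_ceramic-fibre blanket = ln(163.2/98.2)/(2π×0.0883×1) = 0.9156 K/W
R_vermiculite fill = ln(198.2/163.2)/(2π×0.0753×1) = 0.4107 K/W
R_total = 1.326 K/W
Q = ΔT/R_total = 108/1.326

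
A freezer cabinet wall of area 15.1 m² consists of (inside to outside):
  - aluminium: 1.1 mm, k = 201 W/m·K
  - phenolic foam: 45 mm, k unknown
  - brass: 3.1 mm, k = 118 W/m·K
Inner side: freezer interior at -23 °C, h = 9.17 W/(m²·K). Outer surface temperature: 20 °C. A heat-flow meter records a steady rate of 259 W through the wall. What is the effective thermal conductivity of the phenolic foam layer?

Model the wall as resistances in series:
R_inner film = 1/(h_i·A) = 1/(9.17×15.1) = 0.007222 K/W
R_aluminium = L/(kA) = 0.0011/(201×15.1) = 3.624×10^-7 K/W
R_brass = L/(kA) = 0.0031/(118×15.1) = 1.74×10^-6 K/W
Sum of known resistances R_other = 0.007224 K/W
Total R = ΔT/Q = 43/259 = 0.166 K/W
R_phenolic foam = R_total − R_other = 0.1588 K/W
k = L/(R·A) = 0.045/(0.1588×15.1)

k ≈ 0.0188 W/(m·K)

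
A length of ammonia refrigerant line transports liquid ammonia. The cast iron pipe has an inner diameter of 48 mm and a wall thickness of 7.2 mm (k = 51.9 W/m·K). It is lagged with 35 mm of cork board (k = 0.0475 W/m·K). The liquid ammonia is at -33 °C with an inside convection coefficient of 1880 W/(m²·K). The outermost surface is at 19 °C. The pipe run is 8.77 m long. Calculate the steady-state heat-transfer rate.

Q ≈ 181 W

Radial resistances (cylindrical: R_cond = ln(r_o/r_i)/(2πkL), R_conv = 1/(h·2πrL)):
R_inner film = 1/(h_i·2πr₁L) = 1/(1880×2π×0.024×8.77) = 4.022×10^-4 K/W
R_cast iron pipe wall = ln(31.2/24)/(2π×51.9×8.77) = 9.174×10^-5 K/W
R_cork board = ln(66.2/31.2)/(2π×0.0475×8.77) = 0.2874 K/W
R_total = 0.2879 K/W
Q = ΔT/R_total = 52/0.2879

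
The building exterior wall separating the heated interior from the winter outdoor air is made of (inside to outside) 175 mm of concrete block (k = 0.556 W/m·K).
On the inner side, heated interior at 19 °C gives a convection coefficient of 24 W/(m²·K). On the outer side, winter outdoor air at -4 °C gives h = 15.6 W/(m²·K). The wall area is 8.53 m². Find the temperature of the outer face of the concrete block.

T ≈ -0.494 °C

Using the resistance-network approach (series):
R_inner film = 1/(h_i·A) = 1/(24×8.53) = 0.004885 K/W
R_concrete block = L/(kA) = 0.175/(0.556×8.53) = 0.0369 K/W
R_outer film = 1/(h_o·A) = 1/(15.6×8.53) = 0.007515 K/W
R_total = 0.0493 K/W;  Q = ΔT/R_total = 23/0.0493 = 466.5 W
T_interface = T_inner − Q·ΣR(inner→interface) = 19 − 467×0.04178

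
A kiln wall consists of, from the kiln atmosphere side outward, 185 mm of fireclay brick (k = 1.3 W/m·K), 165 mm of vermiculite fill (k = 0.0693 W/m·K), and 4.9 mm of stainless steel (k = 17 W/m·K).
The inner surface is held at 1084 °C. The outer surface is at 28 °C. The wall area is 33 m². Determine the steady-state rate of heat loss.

Treating each layer as a thermal resistance in series:
R_fireclay brick = L/(kA) = 0.185/(1.3×33) = 0.004312 K/W
R_vermiculite fill = L/(kA) = 0.165/(0.0693×33) = 0.07215 K/W
R_stainless steel = L/(kA) = 0.0049/(17×33) = 8.734×10^-6 K/W
R_total = 0.07647 K/W
Q = ΔT / R_total = 1056 / 0.07647

Q ≈ 13800 W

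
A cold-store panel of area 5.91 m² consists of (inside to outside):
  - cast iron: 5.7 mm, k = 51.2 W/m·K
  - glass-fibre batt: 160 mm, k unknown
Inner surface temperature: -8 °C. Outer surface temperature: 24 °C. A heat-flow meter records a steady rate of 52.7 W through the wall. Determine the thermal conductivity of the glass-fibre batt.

Thermal resistances in series:
R_cast iron = L/(kA) = 0.0057/(51.2×5.91) = 1.884×10^-5 K/W
Sum of known resistances R_other = 1.884×10^-5 K/W
Total R = ΔT/Q = 32/52.7 = 0.6072 K/W
R_glass-fibre batt = R_total − R_other = 0.6072 K/W
k = L/(R·A) = 0.16/(0.6072×5.91)

k ≈ 0.0446 W/(m·K)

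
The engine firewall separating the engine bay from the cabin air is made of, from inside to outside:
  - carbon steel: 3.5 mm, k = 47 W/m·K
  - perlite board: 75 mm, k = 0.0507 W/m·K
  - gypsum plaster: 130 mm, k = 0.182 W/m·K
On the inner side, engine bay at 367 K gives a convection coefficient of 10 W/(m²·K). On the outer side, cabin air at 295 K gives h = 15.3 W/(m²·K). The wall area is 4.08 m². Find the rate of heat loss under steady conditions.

Q ≈ 125 W

Thermal resistances in series:
R_inner film = 1/(h_i·A) = 1/(10×4.08) = 0.02451 K/W
R_carbon steel = L/(kA) = 0.0035/(47×4.08) = 1.825×10^-5 K/W
R_perlite board = L/(kA) = 0.075/(0.0507×4.08) = 0.3626 K/W
R_gypsum plaster = L/(kA) = 0.13/(0.182×4.08) = 0.1751 K/W
R_outer film = 1/(h_o·A) = 1/(15.3×4.08) = 0.01602 K/W
R_total = 0.5782 K/W
Q = ΔT / R_total = 72 / 0.5782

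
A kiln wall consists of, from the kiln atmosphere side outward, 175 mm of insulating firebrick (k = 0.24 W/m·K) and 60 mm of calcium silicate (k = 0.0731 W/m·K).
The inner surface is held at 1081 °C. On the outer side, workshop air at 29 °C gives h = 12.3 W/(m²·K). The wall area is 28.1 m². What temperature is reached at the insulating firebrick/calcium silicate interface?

Model the wall as resistances in series:
R_insulating firebrick = L/(kA) = 0.175/(0.24×28.1) = 0.02595 K/W
R_calcium silicate = L/(kA) = 0.06/(0.0731×28.1) = 0.02921 K/W
R_outer film = 1/(h_o·A) = 1/(12.3×28.1) = 0.002893 K/W
R_total = 0.05805 K/W;  Q = ΔT/R_total = 1052/0.05805 = 18120 W
T_interface = T_inner − Q·ΣR(inner→interface) = 1081 − 18100×0.02595

T ≈ 611 °C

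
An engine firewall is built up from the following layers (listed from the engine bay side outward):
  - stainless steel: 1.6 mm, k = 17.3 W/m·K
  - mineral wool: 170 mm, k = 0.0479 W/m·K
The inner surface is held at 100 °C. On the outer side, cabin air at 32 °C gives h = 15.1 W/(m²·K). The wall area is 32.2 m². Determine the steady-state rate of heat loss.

Q ≈ 606 W

Model the wall as resistances in series:
R_stainless steel = L/(kA) = 0.0016/(17.3×32.2) = 2.872×10^-6 K/W
R_mineral wool = L/(kA) = 0.17/(0.0479×32.2) = 0.1102 K/W
R_outer film = 1/(h_o·A) = 1/(15.1×32.2) = 0.002057 K/W
R_total = 0.1123 K/W
Q = ΔT / R_total = 68 / 0.1123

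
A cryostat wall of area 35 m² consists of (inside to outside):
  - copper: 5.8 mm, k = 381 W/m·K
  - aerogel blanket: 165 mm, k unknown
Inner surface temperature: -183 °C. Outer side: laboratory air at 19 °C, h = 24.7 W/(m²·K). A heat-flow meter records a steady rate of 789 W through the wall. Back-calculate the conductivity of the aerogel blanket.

Thermal resistances in series:
R_copper = L/(kA) = 0.0058/(381×35) = 4.349×10^-7 K/W
R_outer film = 1/(h_o·A) = 1/(24.7×35) = 0.001157 K/W
Sum of known resistances R_other = 0.001157 K/W
Total R = ΔT/Q = 202/789 = 0.256 K/W
R_aerogel blanket = R_total − R_other = 0.2549 K/W
k = L/(R·A) = 0.165/(0.2549×35)

k ≈ 0.0185 W/(m·K)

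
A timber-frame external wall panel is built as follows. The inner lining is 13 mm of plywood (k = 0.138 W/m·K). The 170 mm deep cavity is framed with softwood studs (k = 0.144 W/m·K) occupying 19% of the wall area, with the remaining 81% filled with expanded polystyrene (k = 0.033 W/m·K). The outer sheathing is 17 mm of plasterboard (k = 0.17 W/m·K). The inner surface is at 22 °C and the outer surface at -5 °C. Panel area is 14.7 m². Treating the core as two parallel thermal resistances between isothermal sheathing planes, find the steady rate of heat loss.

Q ≈ 119 W

Sheathing layers in series; stud and cavity paths in parallel between them.
R_inner = 0.013/(0.138×14.7) = 0.006408 K/W
R_stud  = 0.17/(0.144×0.19×14.7) = 0.4227 K/W
R_cav   = 0.17/(0.033×0.81×14.7) = 0.4326 K/W
1/R_core = 1/R_stud + 1/R_cav → R_core = 0.2138 K/W
R_outer = 0.017/(0.17×14.7) = 0.006803 K/W
R_total = 0.227 K/W
Q = ΔT/R_total = 27/0.227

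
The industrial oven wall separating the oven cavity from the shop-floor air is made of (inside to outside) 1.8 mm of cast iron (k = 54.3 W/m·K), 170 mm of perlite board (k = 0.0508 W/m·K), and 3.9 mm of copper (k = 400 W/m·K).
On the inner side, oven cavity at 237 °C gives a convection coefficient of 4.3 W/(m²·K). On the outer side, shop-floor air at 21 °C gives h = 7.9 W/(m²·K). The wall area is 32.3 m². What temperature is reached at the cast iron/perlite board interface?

T ≈ 223 °C

Treating each layer as a thermal resistance in series:
R_inner film = 1/(h_i·A) = 1/(4.3×32.3) = 0.0072 K/W
R_cast iron = L/(kA) = 0.0018/(54.3×32.3) = 1.026×10^-6 K/W
R_perlite board = L/(kA) = 0.17/(0.0508×32.3) = 0.1036 K/W
R_copper = L/(kA) = 0.0039/(400×32.3) = 3.019×10^-7 K/W
R_outer film = 1/(h_o·A) = 1/(7.9×32.3) = 0.003919 K/W
R_total = 0.1147 K/W;  Q = ΔT/R_total = 216/0.1147 = 1883 W
T_interface = T_inner − Q·ΣR(inner→interface) = 237 − 1880×0.007201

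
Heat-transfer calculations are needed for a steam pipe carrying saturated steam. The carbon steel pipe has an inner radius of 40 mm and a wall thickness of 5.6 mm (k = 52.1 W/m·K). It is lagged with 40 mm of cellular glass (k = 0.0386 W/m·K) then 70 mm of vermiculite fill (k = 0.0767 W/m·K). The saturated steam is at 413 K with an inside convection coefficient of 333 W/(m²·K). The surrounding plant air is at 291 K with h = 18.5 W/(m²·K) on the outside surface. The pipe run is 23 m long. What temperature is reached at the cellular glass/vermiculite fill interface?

Radial resistances (cylindrical: R_cond = ln(r_o/r_i)/(2πkL), R_conv = 1/(h·2πrL)):
R_inner film = 1/(h_i·2πr₁L) = 1/(333×2π×0.04×23) = 5.195×10^-4 K/W
R_carbon steel pipe wall = ln(45.6/40)/(2π×52.1×23) = 1.74×10^-5 K/W
R_cellular glass = ln(85.6/45.6)/(2π×0.0386×23) = 0.1129 K/W
R_vermiculite fill = ln(155.6/85.6)/(2π×0.0767×23) = 0.05392 K/W
R_outer film = 1/(h_o·2πr_oL) = 1/(18.5×2π×0.1556×23) = 0.002404 K/W
R_total = 0.1698 K/W
Q = ΔT/R_total = 122/0.1698
Q = 719 W
T_interface = T_inner − Q·ΣR(inner→interface) = 413 − 719×0.1134

T ≈ 331 K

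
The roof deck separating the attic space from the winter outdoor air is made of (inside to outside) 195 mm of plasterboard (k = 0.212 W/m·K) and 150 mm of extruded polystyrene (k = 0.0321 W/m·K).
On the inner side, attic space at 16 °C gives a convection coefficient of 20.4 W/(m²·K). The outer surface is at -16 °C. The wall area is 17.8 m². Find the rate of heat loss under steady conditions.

Treating each layer as a thermal resistance in series:
R_inner film = 1/(h_i·A) = 1/(20.4×17.8) = 0.002754 K/W
R_plasterboard = L/(kA) = 0.195/(0.212×17.8) = 0.05167 K/W
R_extruded polystyrene = L/(kA) = 0.15/(0.0321×17.8) = 0.2625 K/W
R_total = 0.317 K/W
Q = ΔT / R_total = 32 / 0.317

Q ≈ 101 W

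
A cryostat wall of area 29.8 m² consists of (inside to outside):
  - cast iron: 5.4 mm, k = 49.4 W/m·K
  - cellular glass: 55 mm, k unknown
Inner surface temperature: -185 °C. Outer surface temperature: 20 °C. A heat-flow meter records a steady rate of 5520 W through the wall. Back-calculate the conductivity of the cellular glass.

k ≈ 0.0497 W/(m·K)

Thermal resistances in series:
R_cast iron = L/(kA) = 0.0054/(49.4×29.8) = 3.668×10^-6 K/W
Sum of known resistances R_other = 3.668×10^-6 K/W
Total R = ΔT/Q = 205/5520 = 0.03714 K/W
R_cellular glass = R_total − R_other = 0.03713 K/W
k = L/(R·A) = 0.055/(0.03713×29.8)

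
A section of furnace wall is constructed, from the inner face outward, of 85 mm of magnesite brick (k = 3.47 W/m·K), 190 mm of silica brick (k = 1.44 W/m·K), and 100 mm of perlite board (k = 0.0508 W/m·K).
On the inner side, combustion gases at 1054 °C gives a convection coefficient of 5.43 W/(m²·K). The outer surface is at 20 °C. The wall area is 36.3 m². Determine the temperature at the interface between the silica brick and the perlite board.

Thermal resistances in series:
R_inner film = 1/(h_i·A) = 1/(5.43×36.3) = 0.005073 K/W
R_magnesite brick = L/(kA) = 0.085/(3.47×36.3) = 6.748×10^-4 K/W
R_silica brick = L/(kA) = 0.19/(1.44×36.3) = 0.003635 K/W
R_perlite board = L/(kA) = 0.1/(0.0508×36.3) = 0.05423 K/W
R_total = 0.06361 K/W;  Q = ΔT/R_total = 1034/0.06361 = 16250 W
T_interface = T_inner − Q·ΣR(inner→interface) = 1054 − 16300×0.009383

T ≈ 901 °C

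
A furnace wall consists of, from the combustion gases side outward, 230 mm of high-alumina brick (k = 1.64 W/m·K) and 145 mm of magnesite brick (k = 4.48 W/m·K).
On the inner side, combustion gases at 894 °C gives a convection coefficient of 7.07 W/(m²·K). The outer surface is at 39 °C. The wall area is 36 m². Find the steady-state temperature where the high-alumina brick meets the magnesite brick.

T ≈ 127 °C

Treating each layer as a thermal resistance in series:
R_inner film = 1/(h_i·A) = 1/(7.07×36) = 0.003929 K/W
R_high-alumina brick = L/(kA) = 0.23/(1.64×36) = 0.003896 K/W
R_magnesite brick = L/(kA) = 0.145/(4.48×36) = 8.991×10^-4 K/W
R_total = 0.008724 K/W;  Q = ΔT/R_total = 855/0.008724 = 98010 W
T_interface = T_inner − Q·ΣR(inner→interface) = 894 − 98000×0.007825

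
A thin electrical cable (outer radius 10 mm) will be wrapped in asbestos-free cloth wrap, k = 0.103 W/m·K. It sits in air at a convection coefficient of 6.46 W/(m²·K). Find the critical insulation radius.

For a cylinder r_cr = k/h = 0.103/6.46
r_cr = 15.9 mm; since the bare radius (10 mm) is below r_cr, adding a thin layer of insulation will *increase* heat loss.

r_cr ≈ 15.9 mm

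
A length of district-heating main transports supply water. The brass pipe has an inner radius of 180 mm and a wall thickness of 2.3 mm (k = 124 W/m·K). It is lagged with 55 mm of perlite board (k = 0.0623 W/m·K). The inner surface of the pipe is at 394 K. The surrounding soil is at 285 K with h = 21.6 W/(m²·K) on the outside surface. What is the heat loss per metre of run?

q′ ≈ 155 W/m

Cylindrical conduction, so R = ln(r₂/r₁)/(2πkL) per layer, in series:
R_brass pipe wall = ln(182.3/180)/(2π×124×1) = 1.63×10^-5 K/W
R_perlite board = ln(237.3/182.3)/(2π×0.0623×1) = 0.6736 K/W
R_outer film = 1/(h_o·2πr_oL) = 1/(21.6×2π×0.2373×1) = 0.03105 K/W
R_total = 0.7047 K/W
Q = ΔT/R_total = 109/0.7047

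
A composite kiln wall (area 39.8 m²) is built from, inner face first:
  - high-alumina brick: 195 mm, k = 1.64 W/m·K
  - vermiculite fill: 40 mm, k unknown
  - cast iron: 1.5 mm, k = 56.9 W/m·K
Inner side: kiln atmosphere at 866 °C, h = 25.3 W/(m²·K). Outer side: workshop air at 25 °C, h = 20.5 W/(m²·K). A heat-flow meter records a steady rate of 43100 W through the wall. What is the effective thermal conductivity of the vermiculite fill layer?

Model the wall as resistances in series:
R_inner film = 1/(h_i·A) = 1/(25.3×39.8) = 9.931×10^-4 K/W
R_high-alumina brick = L/(kA) = 0.195/(1.64×39.8) = 0.002987 K/W
R_cast iron = L/(kA) = 0.0015/(56.9×39.8) = 6.624×10^-7 K/W
R_outer film = 1/(h_o·A) = 1/(20.5×39.8) = 0.001226 K/W
Sum of known resistances R_other = 0.005207 K/W
Total R = ΔT/Q = 841/43100 = 0.01951 K/W
R_vermiculite fill = R_total − R_other = 0.01431 K/W
k = L/(R·A) = 0.04/(0.01431×39.8)

k ≈ 0.0703 W/(m·K)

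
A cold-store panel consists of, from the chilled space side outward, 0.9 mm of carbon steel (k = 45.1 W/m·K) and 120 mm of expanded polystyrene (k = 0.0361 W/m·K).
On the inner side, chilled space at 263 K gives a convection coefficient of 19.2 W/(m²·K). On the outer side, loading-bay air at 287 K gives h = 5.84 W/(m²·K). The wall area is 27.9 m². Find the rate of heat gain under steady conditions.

Treating each layer as a thermal resistance in series:
R_inner film = 1/(h_i·A) = 1/(19.2×27.9) = 0.001867 K/W
R_carbon steel = L/(kA) = 0.0009/(45.1×27.9) = 7.153×10^-7 K/W
R_expanded polystyrene = L/(kA) = 0.12/(0.0361×27.9) = 0.1191 K/W
R_outer film = 1/(h_o·A) = 1/(5.84×27.9) = 0.006137 K/W
R_total = 0.1271 K/W
Q = ΔT / R_total = 24 / 0.1271

Q ≈ 189 W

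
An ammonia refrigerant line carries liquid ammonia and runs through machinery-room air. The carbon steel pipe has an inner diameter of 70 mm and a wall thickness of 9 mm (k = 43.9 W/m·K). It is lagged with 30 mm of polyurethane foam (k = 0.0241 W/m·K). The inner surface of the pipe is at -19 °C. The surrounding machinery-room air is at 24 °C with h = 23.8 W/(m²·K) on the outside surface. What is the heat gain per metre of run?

Per-layer cylindrical resistances, series-summed:
R_carbon steel pipe wall = ln(44/35)/(2π×43.9×1) = 8.296×10^-4 K/W
R_polyurethane foam = ln(74/44)/(2π×0.0241×1) = 3.433 K/W
R_outer film = 1/(h_o·2πr_oL) = 1/(23.8×2π×0.074×1) = 0.09037 K/W
R_total = 3.524 K/W
Q = ΔT/R_total = 43/3.524

q′ ≈ 12.2 W/m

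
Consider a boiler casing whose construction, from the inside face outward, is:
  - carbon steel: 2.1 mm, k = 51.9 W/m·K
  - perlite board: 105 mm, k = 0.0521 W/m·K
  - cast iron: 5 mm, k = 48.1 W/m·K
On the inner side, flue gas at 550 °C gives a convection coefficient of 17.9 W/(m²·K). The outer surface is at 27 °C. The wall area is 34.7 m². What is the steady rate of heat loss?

Treating each layer as a thermal resistance in series:
R_inner film = 1/(h_i·A) = 1/(17.9×34.7) = 0.00161 K/W
R_carbon steel = L/(kA) = 0.0021/(51.9×34.7) = 1.166×10^-6 K/W
R_perlite board = L/(kA) = 0.105/(0.0521×34.7) = 0.05808 K/W
R_cast iron = L/(kA) = 0.005/(48.1×34.7) = 2.996×10^-6 K/W
R_total = 0.05969 K/W
Q = ΔT / R_total = 523 / 0.05969

Q ≈ 8760 W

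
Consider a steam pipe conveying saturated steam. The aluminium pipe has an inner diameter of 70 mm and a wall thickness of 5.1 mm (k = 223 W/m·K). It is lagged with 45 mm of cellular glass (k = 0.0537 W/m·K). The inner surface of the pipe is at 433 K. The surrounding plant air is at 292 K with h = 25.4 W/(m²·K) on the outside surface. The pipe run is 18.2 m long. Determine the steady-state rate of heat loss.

For a radial system each layer contributes R = ln(r_out/r_in)/(2πkL); films add R = 1/(hA).
R_aluminium pipe wall = ln(40.1/35)/(2π×223×18.2) = 5.334×10^-6 K/W
R_cellular glass = ln(85.1/40.1)/(2π×0.0537×18.2) = 0.1225 K/W
R_outer film = 1/(h_o·2πr_oL) = 1/(25.4×2π×0.0851×18.2) = 0.004046 K/W
R_total = 0.1266 K/W
Q = ΔT/R_total = 141/0.1266

Q ≈ 1110 W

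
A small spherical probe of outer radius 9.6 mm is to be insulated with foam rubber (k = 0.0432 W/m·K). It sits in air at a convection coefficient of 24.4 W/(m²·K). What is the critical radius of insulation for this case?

r_cr ≈ 3.54 mm

For a sphere r_cr = 2k/h = 2×0.0432/24.4
r_cr = 3.54 mm; since the bare radius (9.6 mm) is above r_cr, any added insulation will reduce heat loss.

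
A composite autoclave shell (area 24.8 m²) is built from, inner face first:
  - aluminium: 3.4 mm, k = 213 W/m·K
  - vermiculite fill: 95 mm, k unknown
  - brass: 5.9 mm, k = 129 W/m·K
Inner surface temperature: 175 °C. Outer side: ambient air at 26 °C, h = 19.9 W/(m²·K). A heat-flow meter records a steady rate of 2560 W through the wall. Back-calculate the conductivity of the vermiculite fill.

Thermal resistances in series:
R_aluminium = L/(kA) = 0.0034/(213×24.8) = 6.436×10^-7 K/W
R_brass = L/(kA) = 0.0059/(129×24.8) = 1.844×10^-6 K/W
R_outer film = 1/(h_o·A) = 1/(19.9×24.8) = 0.002026 K/W
Sum of known resistances R_other = 0.002029 K/W
Total R = ΔT/Q = 149/2560 = 0.0582 K/W
R_vermiculite fill = R_total − R_other = 0.05617 K/W
k = L/(R·A) = 0.095/(0.05617×24.8)

k ≈ 0.0682 W/(m·K)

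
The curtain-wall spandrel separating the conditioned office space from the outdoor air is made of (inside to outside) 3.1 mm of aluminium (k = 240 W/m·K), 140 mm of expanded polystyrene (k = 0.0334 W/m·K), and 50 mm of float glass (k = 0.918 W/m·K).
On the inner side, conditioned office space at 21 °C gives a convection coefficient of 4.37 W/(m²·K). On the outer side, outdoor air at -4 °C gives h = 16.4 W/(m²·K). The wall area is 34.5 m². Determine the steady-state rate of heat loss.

Q ≈ 190 W

Using the resistance-network approach (series):
R_inner film = 1/(h_i·A) = 1/(4.37×34.5) = 0.006633 K/W
R_aluminium = L/(kA) = 0.0031/(240×34.5) = 3.744×10^-7 K/W
R_expanded polystyrene = L/(kA) = 0.14/(0.0334×34.5) = 0.1215 K/W
R_float glass = L/(kA) = 0.05/(0.918×34.5) = 0.001579 K/W
R_outer film = 1/(h_o·A) = 1/(16.4×34.5) = 0.001767 K/W
R_total = 0.1315 K/W
Q = ΔT / R_total = 25 / 0.1315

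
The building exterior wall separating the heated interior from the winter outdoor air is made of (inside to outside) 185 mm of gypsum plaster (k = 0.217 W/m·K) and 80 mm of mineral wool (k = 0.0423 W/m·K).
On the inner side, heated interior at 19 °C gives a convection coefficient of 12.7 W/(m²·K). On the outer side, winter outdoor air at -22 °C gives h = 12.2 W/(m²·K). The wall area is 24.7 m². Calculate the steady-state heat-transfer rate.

Q ≈ 349 W

Model the wall as resistances in series:
R_inner film = 1/(h_i·A) = 1/(12.7×24.7) = 0.003188 K/W
R_gypsum plaster = L/(kA) = 0.185/(0.217×24.7) = 0.03452 K/W
R_mineral wool = L/(kA) = 0.08/(0.0423×24.7) = 0.07657 K/W
R_outer film = 1/(h_o·A) = 1/(12.2×24.7) = 0.003319 K/W
R_total = 0.1176 K/W
Q = ΔT / R_total = 41 / 0.1176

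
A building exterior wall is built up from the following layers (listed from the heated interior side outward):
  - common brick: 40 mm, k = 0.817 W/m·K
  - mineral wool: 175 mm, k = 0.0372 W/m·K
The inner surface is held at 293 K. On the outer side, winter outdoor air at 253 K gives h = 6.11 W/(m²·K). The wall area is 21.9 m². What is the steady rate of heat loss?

Treating each layer as a thermal resistance in series:
R_common brick = L/(kA) = 0.04/(0.817×21.9) = 0.002236 K/W
R_mineral wool = L/(kA) = 0.175/(0.0372×21.9) = 0.2148 K/W
R_outer film = 1/(h_o·A) = 1/(6.11×21.9) = 0.007473 K/W
R_total = 0.2245 K/W
Q = ΔT / R_total = 40 / 0.2245

Q ≈ 178 W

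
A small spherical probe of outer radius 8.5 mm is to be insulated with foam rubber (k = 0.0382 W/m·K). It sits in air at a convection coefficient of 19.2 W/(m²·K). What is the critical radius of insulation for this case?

For a sphere r_cr = 2k/h = 2×0.0382/19.2
r_cr = 3.98 mm; since the bare radius (8.5 mm) is above r_cr, any added insulation will reduce heat loss.

r_cr ≈ 3.98 mm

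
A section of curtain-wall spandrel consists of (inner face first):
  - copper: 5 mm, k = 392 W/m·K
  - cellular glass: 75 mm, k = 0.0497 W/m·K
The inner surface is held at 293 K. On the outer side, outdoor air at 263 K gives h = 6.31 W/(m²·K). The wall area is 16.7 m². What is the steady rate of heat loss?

Treating each layer as a thermal resistance in series:
R_copper = L/(kA) = 0.005/(392×16.7) = 7.638×10^-7 K/W
R_cellular glass = L/(kA) = 0.075/(0.0497×16.7) = 0.09036 K/W
R_outer film = 1/(h_o·A) = 1/(6.31×16.7) = 0.00949 K/W
R_total = 0.09985 K/W
Q = ΔT / R_total = 30 / 0.09985

Q ≈ 300 W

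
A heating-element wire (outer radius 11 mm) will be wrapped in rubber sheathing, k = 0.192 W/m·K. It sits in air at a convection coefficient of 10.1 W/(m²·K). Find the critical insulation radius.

For a cylinder r_cr = k/h = 0.192/10.1
r_cr = 19 mm; since the bare radius (11 mm) is below r_cr, adding a thin layer of insulation will *increase* heat loss.

r_cr ≈ 19 mm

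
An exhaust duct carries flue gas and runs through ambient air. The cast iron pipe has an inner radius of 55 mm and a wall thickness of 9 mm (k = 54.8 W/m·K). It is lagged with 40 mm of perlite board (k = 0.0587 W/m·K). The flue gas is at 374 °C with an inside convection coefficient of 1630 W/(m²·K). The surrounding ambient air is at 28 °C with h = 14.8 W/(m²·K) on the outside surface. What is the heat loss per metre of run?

q′ ≈ 243 W/m

Radial resistances (cylindrical: R_cond = ln(r_o/r_i)/(2πkL), R_conv = 1/(h·2πrL)):
R_inner film = 1/(h_i·2πr₁L) = 1/(1630×2π×0.055×1) = 0.001775 K/W
R_cast iron pipe wall = ln(64/55)/(2π×54.8×1) = 4.401×10^-4 K/W
R_perlite board = ln(104/64)/(2π×0.0587×1) = 1.316 K/W
R_outer film = 1/(h_o·2πr_oL) = 1/(14.8×2π×0.104×1) = 0.1034 K/W
R_total = 1.422 K/W
Q = ΔT/R_total = 346/1.422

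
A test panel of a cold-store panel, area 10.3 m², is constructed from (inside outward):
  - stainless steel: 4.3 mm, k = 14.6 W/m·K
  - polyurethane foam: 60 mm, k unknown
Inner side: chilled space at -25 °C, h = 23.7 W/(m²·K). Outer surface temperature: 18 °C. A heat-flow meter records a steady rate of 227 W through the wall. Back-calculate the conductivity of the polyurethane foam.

k ≈ 0.0314 W/(m·K)

Using the resistance-network approach (series):
R_inner film = 1/(h_i·A) = 1/(23.7×10.3) = 0.004097 K/W
R_stainless steel = L/(kA) = 0.0043/(14.6×10.3) = 2.859×10^-5 K/W
Sum of known resistances R_other = 0.004125 K/W
Total R = ΔT/Q = 43/227 = 0.1894 K/W
R_polyurethane foam = R_total − R_other = 0.1853 K/W
k = L/(R·A) = 0.06/(0.1853×10.3)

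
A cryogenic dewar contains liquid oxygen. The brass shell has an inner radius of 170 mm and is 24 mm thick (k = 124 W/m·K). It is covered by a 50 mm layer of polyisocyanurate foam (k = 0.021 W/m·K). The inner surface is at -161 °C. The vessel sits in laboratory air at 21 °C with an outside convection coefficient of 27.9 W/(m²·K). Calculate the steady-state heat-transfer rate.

Each spherical layer contributes R = (1/r_i − 1/r_o)/(4πk):
R_brass shell = (1/0.17 − 1/0.194)/(4π×124) = 4.67×10^-4 K/W
R_polyisocyanurate foam = (1/0.194 − 1/0.244)/(4π×0.021) = 4.003 K/W
R_outer film = 1/(h·4πr_o²) = 1/(27.9×4π×0.244²) = 0.04791 K/W
R_total = 4.051 K/W
Q = ΔT/R_total = 182/4.051

Q ≈ 44.9 W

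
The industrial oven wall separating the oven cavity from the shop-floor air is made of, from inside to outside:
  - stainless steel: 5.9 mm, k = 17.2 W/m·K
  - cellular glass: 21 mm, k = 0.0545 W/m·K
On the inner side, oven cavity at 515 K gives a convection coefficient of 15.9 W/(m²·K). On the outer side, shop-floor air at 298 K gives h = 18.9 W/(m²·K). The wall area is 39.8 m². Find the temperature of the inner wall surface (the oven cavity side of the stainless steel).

Model the wall as resistances in series:
R_inner film = 1/(h_i·A) = 1/(15.9×39.8) = 0.00158 K/W
R_stainless steel = L/(kA) = 0.0059/(17.2×39.8) = 8.619×10^-6 K/W
R_cellular glass = L/(kA) = 0.021/(0.0545×39.8) = 0.009681 K/W
R_outer film = 1/(h_o·A) = 1/(18.9×39.8) = 0.001329 K/W
R_total = 0.0126 K/W;  Q = ΔT/R_total = 217/0.0126 = 17220 W
T_interface = T_inner − Q·ΣR(inner→interface) = 515 − 17200×0.00158

T ≈ 488 K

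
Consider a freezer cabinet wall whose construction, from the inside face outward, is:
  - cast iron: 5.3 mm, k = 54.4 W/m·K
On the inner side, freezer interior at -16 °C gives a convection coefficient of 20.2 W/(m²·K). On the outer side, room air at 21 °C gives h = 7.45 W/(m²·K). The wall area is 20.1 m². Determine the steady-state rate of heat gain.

Treating each layer as a thermal resistance in series:
R_inner film = 1/(h_i·A) = 1/(20.2×20.1) = 0.002463 K/W
R_cast iron = L/(kA) = 0.0053/(54.4×20.1) = 4.847×10^-6 K/W
R_outer film = 1/(h_o·A) = 1/(7.45×20.1) = 0.006678 K/W
R_total = 0.009146 K/W
Q = ΔT / R_total = 37 / 0.009146

Q ≈ 4050 W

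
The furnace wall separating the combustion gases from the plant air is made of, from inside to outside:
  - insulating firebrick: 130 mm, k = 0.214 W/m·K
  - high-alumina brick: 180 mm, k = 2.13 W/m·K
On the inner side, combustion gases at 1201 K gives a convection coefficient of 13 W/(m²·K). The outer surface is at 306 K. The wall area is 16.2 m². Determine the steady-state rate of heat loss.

Q ≈ 18900 W

Treating each layer as a thermal resistance in series:
R_inner film = 1/(h_i·A) = 1/(13×16.2) = 0.004748 K/W
R_insulating firebrick = L/(kA) = 0.13/(0.214×16.2) = 0.0375 K/W
R_high-alumina brick = L/(kA) = 0.18/(2.13×16.2) = 0.005216 K/W
R_total = 0.04746 K/W
Q = ΔT / R_total = 895 / 0.04746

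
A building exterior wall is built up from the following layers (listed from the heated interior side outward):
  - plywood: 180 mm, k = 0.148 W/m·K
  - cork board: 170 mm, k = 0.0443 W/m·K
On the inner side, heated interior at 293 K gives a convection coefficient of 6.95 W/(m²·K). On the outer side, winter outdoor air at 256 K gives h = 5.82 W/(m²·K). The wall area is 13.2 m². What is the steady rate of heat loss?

Series thermal resistances:
R_inner film = 1/(h_i·A) = 1/(6.95×13.2) = 0.0109 K/W
R_plywood = L/(kA) = 0.18/(0.148×13.2) = 0.09214 K/W
R_cork board = L/(kA) = 0.17/(0.0443×13.2) = 0.2907 K/W
R_outer film = 1/(h_o·A) = 1/(5.82×13.2) = 0.01302 K/W
R_total = 0.4068 K/W
Q = ΔT / R_total = 37 / 0.4068

Q ≈ 91 W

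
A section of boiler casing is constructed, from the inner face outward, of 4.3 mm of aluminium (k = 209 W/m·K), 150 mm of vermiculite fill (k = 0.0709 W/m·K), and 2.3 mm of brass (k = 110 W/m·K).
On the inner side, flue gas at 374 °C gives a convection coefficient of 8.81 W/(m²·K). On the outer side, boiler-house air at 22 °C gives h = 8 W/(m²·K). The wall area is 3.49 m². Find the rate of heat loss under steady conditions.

Q ≈ 522 W

Model the wall as resistances in series:
R_inner film = 1/(h_i·A) = 1/(8.81×3.49) = 0.03252 K/W
R_aluminium = L/(kA) = 0.0043/(209×3.49) = 5.895×10^-6 K/W
R_vermiculite fill = L/(kA) = 0.15/(0.0709×3.49) = 0.6062 K/W
R_brass = L/(kA) = 0.0023/(110×3.49) = 5.991×10^-6 K/W
R_outer film = 1/(h_o·A) = 1/(8×3.49) = 0.03582 K/W
R_total = 0.6746 K/W
Q = ΔT / R_total = 352 / 0.6746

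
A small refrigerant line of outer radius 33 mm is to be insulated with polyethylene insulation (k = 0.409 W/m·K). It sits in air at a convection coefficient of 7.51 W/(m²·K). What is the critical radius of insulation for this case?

For a cylinder r_cr = k/h = 0.409/7.51
r_cr = 54.5 mm; since the bare radius (33 mm) is below r_cr, adding a thin layer of insulation will *increase* heat loss.

r_cr ≈ 54.5 mm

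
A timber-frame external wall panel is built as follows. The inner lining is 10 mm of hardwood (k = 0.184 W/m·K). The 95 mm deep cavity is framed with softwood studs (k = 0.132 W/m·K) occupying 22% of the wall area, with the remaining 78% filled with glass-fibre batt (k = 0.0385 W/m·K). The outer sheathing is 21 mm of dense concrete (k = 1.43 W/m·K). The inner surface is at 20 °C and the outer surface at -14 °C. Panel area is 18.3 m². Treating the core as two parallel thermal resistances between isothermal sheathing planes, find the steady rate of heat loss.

Q ≈ 371 W

Sheathing layers in series; stud and cavity paths in parallel between them.
R_inner = 0.01/(0.184×18.3) = 0.00297 K/W
R_stud  = 0.095/(0.132×0.22×18.3) = 0.1788 K/W
R_cav   = 0.095/(0.0385×0.78×18.3) = 0.1729 K/W
1/R_core = 1/R_stud + 1/R_cav → R_core = 0.08788 K/W
R_outer = 0.021/(1.43×18.3) = 8.025×10^-4 K/W
R_total = 0.09166 K/W
Q = ΔT/R_total = 34/0.09166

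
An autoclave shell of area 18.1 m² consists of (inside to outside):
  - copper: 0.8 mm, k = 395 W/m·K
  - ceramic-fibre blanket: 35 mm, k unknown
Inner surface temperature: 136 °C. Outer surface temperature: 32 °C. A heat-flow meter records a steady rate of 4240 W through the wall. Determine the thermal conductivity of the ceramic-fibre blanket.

Model the wall as resistances in series:
R_copper = L/(kA) = 0.0008/(395×18.1) = 1.119×10^-7 K/W
Sum of known resistances R_other = 1.119×10^-7 K/W
Total R = ΔT/Q = 104/4240 = 0.02453 K/W
R_ceramic-fibre blanket = R_total − R_other = 0.02453 K/W
k = L/(R·A) = 0.035/(0.02453×18.1)

k ≈ 0.0788 W/(m·K)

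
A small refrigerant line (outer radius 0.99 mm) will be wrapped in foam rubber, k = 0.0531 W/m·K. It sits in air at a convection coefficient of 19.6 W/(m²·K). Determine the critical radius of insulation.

For a cylinder r_cr = k/h = 0.0531/19.6
r_cr = 2.71 mm; since the bare radius (0.99 mm) is below r_cr, adding a thin layer of insulation will *increase* heat loss.

r_cr ≈ 2.71 mm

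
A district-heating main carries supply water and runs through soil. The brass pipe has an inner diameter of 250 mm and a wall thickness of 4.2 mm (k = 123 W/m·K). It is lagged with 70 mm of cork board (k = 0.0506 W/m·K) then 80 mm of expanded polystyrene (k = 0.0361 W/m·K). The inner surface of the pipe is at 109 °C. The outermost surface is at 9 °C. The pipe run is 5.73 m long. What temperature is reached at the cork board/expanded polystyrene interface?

For a radial system each layer contributes R = ln(r_out/r_in)/(2πkL); films add R = 1/(hA).
R_brass pipe wall = ln(129.2/125)/(2π×123×5.73) = 7.463×10^-6 K/W
R_cork board = ln(199.2/129.2)/(2π×0.0506×5.73) = 0.2377 K/W
R_expanded polystyrene = ln(279.2/199.2)/(2π×0.0361×5.73) = 0.2598 K/W
R_total = 0.4974 K/W
Q = ΔT/R_total = 100/0.4974
Q = 201 W
T_interface = T_inner − Q·ΣR(inner→interface) = 109 − 201×0.2377

T ≈ 61.2 °C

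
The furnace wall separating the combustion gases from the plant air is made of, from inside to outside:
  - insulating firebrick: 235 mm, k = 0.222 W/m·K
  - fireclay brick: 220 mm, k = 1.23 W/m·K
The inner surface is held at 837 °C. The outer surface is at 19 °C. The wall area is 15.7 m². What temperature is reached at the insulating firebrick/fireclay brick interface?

T ≈ 137 °C

Using the resistance-network approach (series):
R_insulating firebrick = L/(kA) = 0.235/(0.222×15.7) = 0.06742 K/W
R_fireclay brick = L/(kA) = 0.22/(1.23×15.7) = 0.01139 K/W
R_total = 0.07882 K/W;  Q = ΔT/R_total = 818/0.07882 = 10380 W
T_interface = T_inner − Q·ΣR(inner→interface) = 837 − 10400×0.06742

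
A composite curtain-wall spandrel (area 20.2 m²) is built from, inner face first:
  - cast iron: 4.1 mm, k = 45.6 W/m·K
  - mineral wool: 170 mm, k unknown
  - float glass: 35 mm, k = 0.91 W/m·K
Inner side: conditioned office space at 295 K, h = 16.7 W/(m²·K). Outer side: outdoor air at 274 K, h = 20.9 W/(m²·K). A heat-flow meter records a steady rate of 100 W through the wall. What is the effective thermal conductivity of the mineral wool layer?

Using the resistance-network approach (series):
R_inner film = 1/(h_i·A) = 1/(16.7×20.2) = 0.002964 K/W
R_cast iron = L/(kA) = 0.0041/(45.6×20.2) = 4.451×10^-6 K/W
R_float glass = L/(kA) = 0.035/(0.91×20.2) = 0.001904 K/W
R_outer film = 1/(h_o·A) = 1/(20.9×20.2) = 0.002369 K/W
Sum of known resistances R_other = 0.007242 K/W
Total R = ΔT/Q = 21/100 = 0.21 K/W
R_mineral wool = R_total − R_other = 0.2028 K/W
k = L/(R·A) = 0.17/(0.2028×20.2)

k ≈ 0.0415 W/(m·K)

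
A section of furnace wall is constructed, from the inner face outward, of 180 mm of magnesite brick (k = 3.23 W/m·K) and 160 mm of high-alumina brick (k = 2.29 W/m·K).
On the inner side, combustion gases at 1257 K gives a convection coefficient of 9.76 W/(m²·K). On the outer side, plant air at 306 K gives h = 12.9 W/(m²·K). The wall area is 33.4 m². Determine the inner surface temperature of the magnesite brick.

Using the resistance-network approach (series):
R_inner film = 1/(h_i·A) = 1/(9.76×33.4) = 0.003068 K/W
R_magnesite brick = L/(kA) = 0.18/(3.23×33.4) = 0.001668 K/W
R_high-alumina brick = L/(kA) = 0.16/(2.29×33.4) = 0.002092 K/W
R_outer film = 1/(h_o·A) = 1/(12.9×33.4) = 0.002321 K/W
R_total = 0.009149 K/W;  Q = ΔT/R_total = 951/0.009149 = 103900 W
T_interface = T_inner − Q·ΣR(inner→interface) = 1257 − 104000×0.003068

T ≈ 938 K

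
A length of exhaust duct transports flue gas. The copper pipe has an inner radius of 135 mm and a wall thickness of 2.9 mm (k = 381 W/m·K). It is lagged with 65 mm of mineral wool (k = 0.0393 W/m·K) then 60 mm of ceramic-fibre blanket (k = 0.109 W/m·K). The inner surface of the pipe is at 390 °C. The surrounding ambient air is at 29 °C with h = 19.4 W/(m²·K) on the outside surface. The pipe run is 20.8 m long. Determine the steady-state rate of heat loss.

Cylindrical conduction, so R = ln(r₂/r₁)/(2πkL) per layer, in series:
R_copper pipe wall = ln(137.9/135)/(2π×381×20.8) = 4.268×10^-7 K/W
R_mineral wool = ln(202.9/137.9)/(2π×0.0393×20.8) = 0.07519 K/W
R_ceramic-fibre blanket = ln(262.9/202.9)/(2π×0.109×20.8) = 0.01819 K/W
R_outer film = 1/(h_o·2πr_oL) = 1/(19.4×2π×0.2629×20.8) = 0.0015 K/W
R_total = 0.09488 K/W
Q = ΔT/R_total = 361/0.09488

Q ≈ 3800 W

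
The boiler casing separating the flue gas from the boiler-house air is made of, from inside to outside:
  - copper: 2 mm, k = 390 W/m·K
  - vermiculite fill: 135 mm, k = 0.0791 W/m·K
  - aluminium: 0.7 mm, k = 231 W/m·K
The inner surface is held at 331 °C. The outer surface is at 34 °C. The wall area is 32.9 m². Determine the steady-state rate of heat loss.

Treating each layer as a thermal resistance in series:
R_copper = L/(kA) = 0.002/(390×32.9) = 1.559×10^-7 K/W
R_vermiculite fill = L/(kA) = 0.135/(0.0791×32.9) = 0.05188 K/W
R_aluminium = L/(kA) = 0.0007/(231×32.9) = 9.211×10^-8 K/W
R_total = 0.05188 K/W
Q = ΔT / R_total = 297 / 0.05188

Q ≈ 5730 W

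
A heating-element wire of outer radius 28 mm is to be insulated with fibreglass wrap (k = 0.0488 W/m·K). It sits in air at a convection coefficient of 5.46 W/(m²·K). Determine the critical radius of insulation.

For a cylinder r_cr = k/h = 0.0488/5.46
r_cr = 8.94 mm; since the bare radius (28 mm) is above r_cr, any added insulation will reduce heat loss.

r_cr ≈ 8.94 mm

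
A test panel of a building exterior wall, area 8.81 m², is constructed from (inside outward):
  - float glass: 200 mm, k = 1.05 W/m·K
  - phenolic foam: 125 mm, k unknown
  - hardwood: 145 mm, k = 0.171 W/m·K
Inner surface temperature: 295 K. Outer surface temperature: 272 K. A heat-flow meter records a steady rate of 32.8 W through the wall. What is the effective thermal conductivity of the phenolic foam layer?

k ≈ 0.0243 W/(m·K)

Treating each layer as a thermal resistance in series:
R_float glass = L/(kA) = 0.2/(1.05×8.81) = 0.02162 K/W
R_hardwood = L/(kA) = 0.145/(0.171×8.81) = 0.09625 K/W
Sum of known resistances R_other = 0.1179 K/W
Total R = ΔT/Q = 23/32.8 = 0.7012 K/W
R_phenolic foam = R_total − R_other = 0.5834 K/W
k = L/(R·A) = 0.125/(0.5834×8.81)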